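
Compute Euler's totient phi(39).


phi(n) counts integers in [1, n] coprime to n. Using the multiplicative formula phi(n) = n * prod_{p | n} (1 - 1/p):
39 = 3 * 13, so
phi(39) = 39 * (1 - 1/3) * (1 - 1/13) = 24.

24


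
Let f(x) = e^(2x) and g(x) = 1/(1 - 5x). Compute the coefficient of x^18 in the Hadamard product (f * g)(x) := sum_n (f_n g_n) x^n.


Expanding: f_k = 2^k/k! (from e^(2x)) and g_k = 5^k (from 1/(1 - 5x)). So the Hadamard coefficient (f * g)_k = 2^k 5^k / k! = (10)^k / k!.
For k = 18: 10^18/18! = 1000000000000000000/6402373705728000 = 122070312500/781539759.

122070312500/781539759


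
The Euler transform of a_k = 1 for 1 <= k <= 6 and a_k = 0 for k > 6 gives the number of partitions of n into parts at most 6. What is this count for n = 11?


Partitions of 11 into parts at most 6:
Using generating function (1-x)^(-1)(1-x^2)^(-1)...(1-x^6)^(-1),
the coefficient of x^11 = 44

44


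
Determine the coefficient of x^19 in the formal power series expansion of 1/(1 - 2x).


The geometric series identity gives 1/(1 - c x) = sum_{k>=0} c^k x^k, so the coefficient of x^k is c^k.
Here c = 2 and k = 19.
Computing: 2^19 = 524288

524288


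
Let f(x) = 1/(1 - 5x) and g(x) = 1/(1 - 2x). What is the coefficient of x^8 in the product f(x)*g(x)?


The coefficient of x^n in f*g is the Cauchy product: sum_{k=0}^{n} a^k * b^(n-k).
With a=5, b=2, n=8:
sum_{k=0}^{8} 5^k * 2^(8-k)
= 650871

650871


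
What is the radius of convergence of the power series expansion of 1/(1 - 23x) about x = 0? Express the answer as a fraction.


Expanding 1/(1 - 23x) = sum_{k>=0} 23^k x^k, the series converges when |23x| < 1, i.e., |x| < 1/23.
So the radius of convergence is 1/23 = 1/23.

1/23


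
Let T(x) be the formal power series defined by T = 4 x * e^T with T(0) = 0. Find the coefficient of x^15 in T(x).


Apply the Lagrange inversion formula: if T = 4 x * phi(T) with phi(t) = e^t, then
[x^n] T = 4^n * (1/n) [t^(n-1)] phi(t)^n = 4^n * (1/n) [t^(n-1)] e^(n t) = 4^n * (1/n) * n^(n-1) / (n-1)! = 4^n * n^(n-1) / n!.
When c = 1 this is the Cayley count of rooted labeled trees on n vertices, divided by n!.
For n = 15: 4^15 * 15^14 / 15! = 1073741824 * 29192926025390625/1307674368000 = 167961600000000000/7007.

167961600000000000/7007


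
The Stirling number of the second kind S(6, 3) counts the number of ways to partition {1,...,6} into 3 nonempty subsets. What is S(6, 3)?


Using the explicit formula S(n,k) = (1/k!) sum_{j=0}^{k} (-1)^(k-j) C(k,j) j^n:
S(6, 3) = 90
Equivalently, S(n,k) is n! times the coefficient of x^n in the EGF (e^x - 1)^k / k!.

90


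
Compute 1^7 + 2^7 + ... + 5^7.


This power sum has a closed form given by Faulhaber's formula
sum_{k=1}^{m} k^p = (1 / (p + 1)) * sum_{j=0}^{p} C(p + 1, j) B_j m^(p + 1 - j),
but for small m direct computation is fastest:
1 + 128 + 2187 + 16384 + 78125 = 96825.

96825


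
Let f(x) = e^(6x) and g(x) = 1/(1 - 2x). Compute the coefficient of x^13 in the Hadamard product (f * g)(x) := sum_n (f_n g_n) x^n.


Expanding: f_k = 6^k/k! (from e^(6x)) and g_k = 2^k (from 1/(1 - 2x)). So the Hadamard coefficient (f * g)_k = 6^k 2^k / k! = (12)^k / k!.
For k = 13: 12^13/13! = 106993205379072/6227020800 = 429981696/25025.

429981696/25025


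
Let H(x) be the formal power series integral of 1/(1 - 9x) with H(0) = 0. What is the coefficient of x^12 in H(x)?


1/(1 - 9x) = sum_{k>=0} 9^k x^k. Integrating termwise with H(0) = 0:
H(x) = sum_{k>=0} 9^k x^(k+1) / (k+1) = sum_{m>=1} 9^(m-1) x^m / m.
For m = 12: 9^11/12 = 31381059609/12 = 10460353203/4.

10460353203/4


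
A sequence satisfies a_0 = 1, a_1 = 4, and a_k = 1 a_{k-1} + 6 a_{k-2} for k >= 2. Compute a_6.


The characteristic equation is t^2 - 1 t - 6 = 0, with roots r_1 = 3 and r_2 = -2 (so c_1 = r_1 + r_2, c_2 = -r_1 r_2 as required).
One can use the closed form a_n = A r_1^n + B r_2^n, but direct iteration is more reliable:
a_0 = 1, a_1 = 4, a_2 = 10, a_3 = 34, a_4 = 94, a_5 = 298, a_6 = 862.
So a_6 = 862.

862


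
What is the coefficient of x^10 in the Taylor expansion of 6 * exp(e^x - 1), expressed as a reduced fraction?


exp(e^x - 1) = sum_{k>=0} Bell_k x^k / k!, where Bell_k is the k-th Bell number.
So the coefficient of x^10 is 6 * Bell_10 / 10!.
Computing: Bell_10 = 115975 and 10! = 3628800, giving
6 * 115975/3628800 = 4639/24192.

4639/24192


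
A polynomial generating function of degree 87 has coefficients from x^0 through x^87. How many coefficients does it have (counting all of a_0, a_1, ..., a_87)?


A polynomial of degree 87 takes the form a_0 + a_1 x + ... + a_87 x^87.
The number of coefficients is 87 + 1 = 88.

88


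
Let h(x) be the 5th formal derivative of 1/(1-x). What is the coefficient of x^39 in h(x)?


Differentiating 5 times: d^5/dx^5 [1/(1-x)] = 5!/(1-x)^6.
The expansion 1/(1-x)^6 = sum_{k>=0} C(k+5, 5) x^k, so the coefficient of x^n in 5!/(1-x)^6 is 5! * C(n+5, 5).
For n = 39: 120 * C(44, 5) = 120 * 1086008 = 130320960

130320960


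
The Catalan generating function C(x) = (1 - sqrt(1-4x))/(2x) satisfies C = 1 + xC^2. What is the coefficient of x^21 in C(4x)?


Substituting x -> 4x scales the n-th coefficient by 4^n, so [x^21] C(4x) = 4^21 * C_21.
C_21 = C(2*21, 21)/(22) = 538257874440/22 = 24466267020.
So 4^21 * 24466267020 = 4398046511104 * 24466267020 = 107603780307049858990080.

107603780307049858990080


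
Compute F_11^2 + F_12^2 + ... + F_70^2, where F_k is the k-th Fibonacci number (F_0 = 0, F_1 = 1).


There is a standard identity sum_{k=0}^{N} F_k^2 = F_N * F_{N+1} (proved inductively from the telescoping relation F_k^2 = F_k F_{k+1} - F_{k-1} F_k). Then
sum_{k=11}^{70} F_k^2 = F_70 F_71 - F_10 F_11.
Computing: F_70 = 190392490709135, F_71 = 308061521170129, F_10 = 55, F_11 = 89.
Sum = 190392490709135 * 308061521170129 - 55 * 89 = 58652600307225780746189423520.

58652600307225780746189423520


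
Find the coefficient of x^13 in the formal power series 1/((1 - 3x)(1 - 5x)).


By partial fractions or Cauchy convolution:
The coefficient equals sum_{k=0}^{13} 3^k * 5^(13-k).
= 3049366328

3049366328


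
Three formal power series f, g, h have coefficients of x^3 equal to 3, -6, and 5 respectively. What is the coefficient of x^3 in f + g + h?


Series addition is componentwise:
3 + -6 + 5
= 2

2


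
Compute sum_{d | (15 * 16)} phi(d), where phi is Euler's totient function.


First, 15 * 16 = 240. One classical identity is sum_{d | n} phi(d) = n (each k in [1, n] has a unique gcd with n, and among the k's with gcd(k, n) = n/d there are phi(d) of them). So the sum equals 240. We also verify directly:
Divisors of 240: 1, 2, 3, 4, 5, 6, 8, 10, 12, 15, 16, 20, 24, 30, 40, 48, 60, 80, 120, 240.
phi values: 1, 1, 2, 2, 4, 2, 4, 4, 4, 8, 8, 8, 8, 8, 16, 16, 16, 32, 32, 64.
Sum = 240.

240


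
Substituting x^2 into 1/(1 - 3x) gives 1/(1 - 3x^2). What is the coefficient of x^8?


The coefficient of x^(2m) in 1/(1 - 3x^2) is 3^m.
With n = 8 = 2*4, the coefficient is 3^4 = 81.

81


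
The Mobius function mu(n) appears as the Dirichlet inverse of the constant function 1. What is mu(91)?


91 = 7 * 13 (all distinct primes).
mu(91) = (-1)^2 = 1

1


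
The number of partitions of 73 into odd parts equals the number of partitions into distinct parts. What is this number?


Computing partitions of 73 into odd parts (1, 3, 5, ...):
Using the generating function prod_{k>=0} 1/(1-x^(2k+1)),
the count is 40026

40026


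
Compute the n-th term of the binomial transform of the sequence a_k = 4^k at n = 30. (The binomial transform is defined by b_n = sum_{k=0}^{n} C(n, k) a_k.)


With a_k = 4^k, b_n = sum_{k=0}^{n} C(n, k) 4^k = (1 + 4)^n by the binomial theorem.
For n = 30: (1 + 4)^30 = 5^30 = 931322574615478515625.

931322574615478515625


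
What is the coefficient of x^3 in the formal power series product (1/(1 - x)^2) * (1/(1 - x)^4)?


Combine the factors: (1/(1 - x)^2) * (1/(1 - x)^4) = 1/(1 - x)^6.
Then use 1/(1 - x)^r = sum_{k>=0} C(k + r - 1, r - 1) x^k with r = 6 and k = 3:
C(8, 5) = 56.

56


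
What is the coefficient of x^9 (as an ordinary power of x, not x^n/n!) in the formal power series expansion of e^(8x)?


The exponential series is e^y = sum_{k>=0} y^k / k!. Substituting y = 8x gives
e^(8x) = sum_{k>=0} 8^k x^k / k!.
So the coefficient of x^n is a^n/n! with a = 8, n = 9:
8^9 / 9! = 134217728/362880 = 1048576/2835

1048576/2835


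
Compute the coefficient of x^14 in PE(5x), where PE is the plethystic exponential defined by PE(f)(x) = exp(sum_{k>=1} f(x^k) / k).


With f(x) = 5x, the exponent is sum_{k>=1} 5 x^k / k = 5 * (-ln(1 - x)). Exponentiating:
PE(5x) = exp(-5 ln(1 - x)) = 1/(1 - x)^5.
By the negative binomial expansion, [x^n] 1/(1 - x)^5 = C(n + 4, 4).
For n = 14: C(18, 4) = 3060.

3060


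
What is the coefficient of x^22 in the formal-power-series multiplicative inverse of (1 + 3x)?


The inverse is 1/(1 + 3x). Apply the geometric identity 1/(1 - y) = sum_{k>=0} y^k with y = -3x:
1/(1 + 3x) = sum_{k>=0} (-3)^k x^k.
So the coefficient of x^22 is (-3)^22 = 31381059609.

31381059609


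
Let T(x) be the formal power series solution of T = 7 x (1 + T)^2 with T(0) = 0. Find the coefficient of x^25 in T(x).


Apply the Lagrange inversion formula: if T = 7 x * phi(T) with phi(t) = (1 + t)^2, then [x^n] T = 7^n * (1/n) [t^(n-1)] phi(t)^n = 7^n * (1/n) [t^(n-1)] (1 + t)^(2n) = 7^n * (1/n) C(2n, n-1).
Using the identity C(2n, n-1) = C(2n, n) * n / (n+1), the unscaled factor equals C(2n, n) / (n+1) = C_n, the n-th Catalan number.
For n = 25: C_25 = C(50, 25) / 26 = 126410606437752/26 = 4861946401452.
With the 7^25 = 1341068619663964900807 factor, the coefficient is 1341068619663964900807 * 4861946401452 = 6520203749475414994957027780771764.

6520203749475414994957027780771764


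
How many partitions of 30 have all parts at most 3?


Using the generating function (1-x)^(-1)(1-x^2)^(-1)(1-x^3)^(-1),
the coefficient of x^30 counts these restricted partitions.
Result = 91

91


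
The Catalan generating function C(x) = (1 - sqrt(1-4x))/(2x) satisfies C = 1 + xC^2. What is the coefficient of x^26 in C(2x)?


Substituting x -> 2x scales the n-th coefficient by 2^n, so [x^26] C(2x) = 2^26 * C_26.
C_26 = C(2*26, 26)/(27) = 495918532948104/27 = 18367353072152.
So 2^26 * 18367353072152 = 67108864 * 18367353072152 = 1232612199359030755328.

1232612199359030755328


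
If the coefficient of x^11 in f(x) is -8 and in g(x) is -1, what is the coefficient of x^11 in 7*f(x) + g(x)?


Scalar multiplication scales coefficients: 7 * -8 = -56.
Then add the g coefficient: -56 + -1
= -57

-57


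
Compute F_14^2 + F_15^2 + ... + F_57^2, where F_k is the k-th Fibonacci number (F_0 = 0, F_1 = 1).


There is a standard identity sum_{k=0}^{N} F_k^2 = F_N * F_{N+1} (proved inductively from the telescoping relation F_k^2 = F_k F_{k+1} - F_{k-1} F_k). Then
sum_{k=14}^{57} F_k^2 = F_57 F_58 - F_13 F_14.
Computing: F_57 = 365435296162, F_58 = 591286729879, F_13 = 233, F_14 = 377.
Sum = 365435296162 * 591286729879 - 233 * 377 = 216077041249992859336557.

216077041249992859336557


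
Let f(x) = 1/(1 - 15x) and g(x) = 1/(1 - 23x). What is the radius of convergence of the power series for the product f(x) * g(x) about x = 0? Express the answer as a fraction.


The radius of 1/(1 - 15x) is 1/15 (nearest singularity at x = 1/15), and the radius of 1/(1 - 23x) is 1/23.
The product f(x)*g(x) = 1/((1 - 15x)(1 - 23x)) has singularities at both 1/15 and 1/23, so its radius of convergence is the distance to the nearest one:
min(1/15, 1/23) = 1/23.

1/23


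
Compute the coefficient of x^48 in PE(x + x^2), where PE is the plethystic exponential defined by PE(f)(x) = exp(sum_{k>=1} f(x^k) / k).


With f(x) = x + x^2, the exponent is sum_{k>=1} (x^k + x^(2k)) / k = -ln(1 - x) - ln(1 - x^2). Exponentiating:
PE(x + x^2) = 1 / ((1 - x)(1 - x^2)).
This is the generating function for partitions of n into parts of size 1 or 2. The number of 2's can be any j in 0..24, and the rest are 1's, so
[x^48] = floor(48/2) + 1 = 25.

25


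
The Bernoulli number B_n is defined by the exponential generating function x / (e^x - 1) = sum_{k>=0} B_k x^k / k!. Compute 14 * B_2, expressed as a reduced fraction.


Bernoulli numbers can also be computed recursively via B_0 = 1 and sum_{j=0}^{m} C(m+1, j) B_j = 0 for m >= 1. Odd-index Bernoulli numbers vanish for k >= 3.
Computing B_2 = 1/6, so 14 * B_2 = 14 * 1/6 = 7/3.

7/3


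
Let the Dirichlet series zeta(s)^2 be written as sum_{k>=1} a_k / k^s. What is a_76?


The Dirichlet convolution of the constant function 1 with itself gives (1 * 1)(k) = sum_{d | k} 1 = d(k), the number of positive divisors of k.
Since zeta(s) = sum_{k>=1} 1/k^s, we have zeta(s)^2 = sum_{k>=1} d(k)/k^s, so a_k = d(k).
For k = 76: the divisors are 1, 2, 4, 19, 38, 76.
Count = 6.

6


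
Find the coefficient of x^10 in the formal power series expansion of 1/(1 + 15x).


Write 1/(1 + c x) = 1/(1 - (-c) x) and apply the geometric-series identity
1/(1 - y) = sum_{k>=0} y^k to get 1/(1 + c x) = sum_{k>=0} (-c)^k x^k.
So the coefficient of x^k is (-c)^k = (-1)^k * c^k.
Here c = 15 and k = 10:
(-15)^10 = 1 * 576650390625 = 576650390625

576650390625


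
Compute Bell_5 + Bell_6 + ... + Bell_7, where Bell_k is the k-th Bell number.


Recall Bell_k counts set partitions of a k-set (with Bell_0 = 1 by convention).
Bell_5 through Bell_7: 52, 203, 877
Sum = 52 + 203 + 877 = 1132.

1132


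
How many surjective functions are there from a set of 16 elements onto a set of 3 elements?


By inclusion-exclusion on which target elements are missed, the number of surjections from an n-set onto a k-set is
surj(n, k) = sum_{j=0}^{k} (-1)^j C(k, j) (k - j)^n.
Equivalently surj(n, k) = k! * S(n, k), where S(n, k) is the Stirling number of the second kind.
For n = 16, k = 3:
S(16, 3) = 7141686, so
surj = 3! * 7141686 = 6 * 7141686 = 42850116.

42850116


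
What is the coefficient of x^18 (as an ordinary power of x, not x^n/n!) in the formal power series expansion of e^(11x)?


The exponential series is e^y = sum_{k>=0} y^k / k!. Substituting y = 11x gives
e^(11x) = sum_{k>=0} 11^k x^k / k!.
So the coefficient of x^n is a^n/n! with a = 11, n = 18:
11^18 / 18! = 5559917313492231481/6402373705728000 = 505447028499293771/582033973248000

505447028499293771/582033973248000


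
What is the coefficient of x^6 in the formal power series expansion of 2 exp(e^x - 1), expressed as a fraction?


exp(e^x - 1) is the exponential generating function for the Bell numbers Bell_k: exp(e^x - 1) = sum_{k>=0} Bell_k x^k / k!.
So the coefficient of x^6 in 2 exp(e^x - 1) is 2 Bell_6 / 6!.
Computing: Bell_6 = 203 and 6! = 720, giving
2 * 203/720 = 203/360.

203/360


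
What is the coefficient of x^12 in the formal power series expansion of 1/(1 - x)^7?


The expansion 1/(1 - x)^r = sum_{k>=0} C(k + r - 1, r - 1) x^k follows from the multiset / negative-binomial theorem (or from repeated differentiation of the geometric series).
For r = 7 and k = 12:
C(18, 6) = 6402373705728000 / (720 * 479001600) = 18564.

18564


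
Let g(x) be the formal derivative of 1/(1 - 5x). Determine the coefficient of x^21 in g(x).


Differentiate termwise: d/dx sum_{k>=0} 5^k x^k = sum_{k>=1} k 5^k x^(k-1) = sum_{j>=0} (j+1) 5^(j+1) x^j.
Equivalently, d/dx [1/(1 - 5x)] = 5/(1 - 5x)^2.
For j = 21: 22 * 5^22 = 22 * 2384185791015625 = 52452087402343750.

52452087402343750


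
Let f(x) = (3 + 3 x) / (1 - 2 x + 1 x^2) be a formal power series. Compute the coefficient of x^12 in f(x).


Write f(x) = sum_{k>=0} a_k x^k. Multiplying both sides by 1 - 2 x + 1 x^2 gives
(1 - 2 x + 1 x^2) sum_{k>=0} a_k x^k = 3 + 3 x.
Matching coefficients:
 x^0: a_0 = 3
 x^1: a_1 - 2 a_0 = 3  =>  a_1 = 2*3 + 3 = 9
 x^k (k >= 2): a_k = 2 a_{k-1} - 1 a_{k-2}.
Iterating: a_2 = 15, a_3 = 21, a_4 = 27, a_5 = 33, a_6 = 39, a_7 = 45, a_8 = 51, a_9 = 57, a_10 = 63, a_11 = 69, a_12 = 75.
So the coefficient of x^12 is 75.

75


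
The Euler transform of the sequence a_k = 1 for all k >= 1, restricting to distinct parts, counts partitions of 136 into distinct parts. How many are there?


Partitions of 136 into distinct parts can be computed via generating function.
Product (1+x)(1+x^2)(1+x^3)...
The coefficient of x^136 = 7215644

7215644


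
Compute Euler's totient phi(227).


phi(n) counts integers in [1, n] coprime to n. Using the multiplicative formula phi(n) = n * prod_{p | n} (1 - 1/p):
227 = 227, so
phi(227) = 227 * (1 - 1/227) = 226.

226


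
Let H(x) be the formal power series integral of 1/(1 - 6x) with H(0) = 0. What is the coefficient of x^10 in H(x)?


1/(1 - 6x) = sum_{k>=0} 6^k x^k. Integrating termwise with H(0) = 0:
H(x) = sum_{k>=0} 6^k x^(k+1) / (k+1) = sum_{m>=1} 6^(m-1) x^m / m.
For m = 10: 6^9/10 = 10077696/10 = 5038848/5.

5038848/5


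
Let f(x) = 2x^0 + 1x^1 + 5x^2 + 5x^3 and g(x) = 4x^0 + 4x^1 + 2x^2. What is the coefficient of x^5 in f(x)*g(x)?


Cauchy product at x^5:
5*2
= 10

10


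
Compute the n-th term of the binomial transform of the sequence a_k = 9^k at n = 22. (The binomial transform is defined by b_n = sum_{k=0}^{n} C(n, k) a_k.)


With a_k = 9^k, b_n = sum_{k=0}^{n} C(n, k) 9^k = (1 + 9)^n by the binomial theorem.
For n = 22: (1 + 9)^22 = 10^22 = 10000000000000000000000.

10000000000000000000000


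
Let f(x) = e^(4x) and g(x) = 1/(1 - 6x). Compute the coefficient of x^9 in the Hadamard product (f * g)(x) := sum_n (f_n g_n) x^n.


Expanding: f_k = 4^k/k! (from e^(4x)) and g_k = 6^k (from 1/(1 - 6x)). So the Hadamard coefficient (f * g)_k = 4^k 6^k / k! = (24)^k / k!.
For k = 9: 24^9/9! = 2641807540224/362880 = 254803968/35.

254803968/35


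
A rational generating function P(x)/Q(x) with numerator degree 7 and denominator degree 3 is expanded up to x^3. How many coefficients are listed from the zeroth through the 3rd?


Expanding up to x^3 gives the coefficients for x^0, x^1, ..., x^3.
That is 3 + 1 = 4 coefficients in total.

4


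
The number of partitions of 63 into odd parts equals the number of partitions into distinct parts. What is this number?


Computing partitions of 63 into odd parts (1, 3, 5, ...):
Using the generating function prod_{k>=0} 1/(1-x^(2k+1)),
the count is 14848

14848


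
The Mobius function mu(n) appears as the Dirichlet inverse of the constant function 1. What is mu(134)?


134 = 2 * 67 (all distinct primes).
mu(134) = (-1)^2 = 1

1


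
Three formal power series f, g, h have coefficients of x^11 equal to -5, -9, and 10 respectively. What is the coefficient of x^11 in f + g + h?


Series addition is componentwise:
-5 + -9 + 10
= -4

-4


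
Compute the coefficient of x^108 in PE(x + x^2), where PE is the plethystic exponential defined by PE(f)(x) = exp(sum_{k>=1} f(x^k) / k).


With f(x) = x + x^2, the exponent is sum_{k>=1} (x^k + x^(2k)) / k = -ln(1 - x) - ln(1 - x^2). Exponentiating:
PE(x + x^2) = 1 / ((1 - x)(1 - x^2)).
This is the generating function for partitions of n into parts of size 1 or 2. The number of 2's can be any j in 0..54, and the rest are 1's, so
[x^108] = floor(108/2) + 1 = 55.

55


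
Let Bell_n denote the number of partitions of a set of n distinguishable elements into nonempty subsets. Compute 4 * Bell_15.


Bell_15 can be computed from the Bell triangle or from Dobinski's identity Bell_n = (1/e) * sum_{k>=0} k^n / k!.
Computing Bell_15 = 1382958545.
Then 4 * 1382958545 = 5531834180.

5531834180


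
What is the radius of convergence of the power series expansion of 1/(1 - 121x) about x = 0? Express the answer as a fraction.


Expanding 1/(1 - 121x) = sum_{k>=0} 121^k x^k, the series converges when |121x| < 1, i.e., |x| < 1/121.
So the radius of convergence is 1/121 = 1/121.

1/121


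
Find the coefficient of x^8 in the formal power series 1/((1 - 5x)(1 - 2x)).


By partial fractions or Cauchy convolution:
The coefficient equals sum_{k=0}^{8} 5^k * 2^(8-k).
= 650871

650871


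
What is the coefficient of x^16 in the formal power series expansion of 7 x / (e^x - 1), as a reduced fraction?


The exponential generating function for Bernoulli numbers is
x / (e^x - 1) = sum_{k>=0} B_k x^k / k!.
So the coefficient of x^16 in 7 x / (e^x - 1) is 7 B_16 / 16!.
Computing: B_16 = -3617/510, 16! = 20922789888000, giving
7 * -3617/510 / 20922789888000 = -3617/1524374691840000.

-3617/1524374691840000


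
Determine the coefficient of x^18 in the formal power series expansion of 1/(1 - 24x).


The geometric series identity gives 1/(1 - c x) = sum_{k>=0} c^k x^k, so the coefficient of x^k is c^k.
Here c = 24 and k = 18.
Computing: 24^18 = 6979147079584381377970176

6979147079584381377970176


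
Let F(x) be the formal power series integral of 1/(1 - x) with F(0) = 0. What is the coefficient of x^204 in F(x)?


1/(1 - x) = sum_{k>=0} x^k. Integrating termwise and using F(0) = 0 gives
F(x) = sum_{k>=0} x^(k+1) / (k+1) = sum_{m>=1} x^m / m = -ln(1 - x).
So the coefficient of x^204 is 1/204 = 1/204.

1/204


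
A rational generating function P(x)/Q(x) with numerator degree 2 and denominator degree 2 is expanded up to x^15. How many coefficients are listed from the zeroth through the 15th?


Expanding up to x^15 gives the coefficients for x^0, x^1, ..., x^15.
That is 15 + 1 = 16 coefficients in total.

16


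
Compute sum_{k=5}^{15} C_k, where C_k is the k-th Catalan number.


C_5 through C_15: 42, 132, 429, 1430, 4862, 16796, 58786, 208012, 742900, 2674440, 9694845
Sum = 42 + 132 + 429 + 1430 + 4862 + 16796 + 58786 + 208012 + 742900 + 2674440 + 9694845
= 13402674

13402674


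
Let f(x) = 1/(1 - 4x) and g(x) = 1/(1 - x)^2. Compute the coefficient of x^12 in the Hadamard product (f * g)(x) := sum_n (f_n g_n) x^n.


f has coefficients f_k = 4^k. For g = 1/(1 - x)^2 the coefficient is g_k = C(k + 1, 1) = k + 1. The Hadamard coefficient is (f * g)_k = 4^k * (k + 1).
For k = 12: 4^12 * 13 = 16777216 * 13 = 218103808.

218103808


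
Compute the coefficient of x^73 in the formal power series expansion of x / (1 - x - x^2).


Let f(x) = sum_{k>=0} a_k x^k. Multiplying f(x) * (1 - x - x^2) = x and matching coefficients gives a_0 = 0, a_1 = 1, and a_k = a_{k-1} + a_{k-2} for k >= 2. These are the Fibonacci numbers F_k.
Iterating from F_0 = 0, F_1 = 1:
F_0=0, F_1=1, F_2=1, F_3=2, F_4=3, F_5=5, F_6=8, F_7=13, F_8=21, F_9=34, ...
F_73 = 806515533049393.

806515533049393


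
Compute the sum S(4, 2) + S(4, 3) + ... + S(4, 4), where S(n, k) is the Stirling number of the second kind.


By definition, S(n, k) counts partitions of an n-set into exactly k nonempty blocks.
Computing row n = 4 for k = 2..4:
S(4, k): 7, 6, 1
Sum = 14.

14


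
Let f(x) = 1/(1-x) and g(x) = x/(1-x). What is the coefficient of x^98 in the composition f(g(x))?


First simplify the composition: f(g(x)) = 1/(1 - x/(1-x)) = (1-x)/((1-x) - x) = (1-x)/(1-2x).
Now extract the coefficient. Write (1-x)/(1-2x) = 1/(1-2x) - x/(1-2x).
The coefficient of x^n in 1/(1-2x) is 2^n, and in x/(1-2x) is 2^(n-1) (for n >= 1).
So the coefficient of x^98 is 2^98 - 2^97 = 316912650057057350374175801344 - 158456325028528675187087900672 = 158456325028528675187087900672.

158456325028528675187087900672


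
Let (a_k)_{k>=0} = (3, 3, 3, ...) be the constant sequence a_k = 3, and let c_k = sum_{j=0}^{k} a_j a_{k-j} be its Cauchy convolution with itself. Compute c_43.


Since a_j = 3 for all j >= 0, the convolution sum becomes
c_k = sum_{j=0}^{k} 3 * 3 = 9 * (k + 1).
Equivalently, the generating function of (a_k) is 3/(1 - x) and its square is 9/(1 - x)^2 = sum_{k>=0} 9(k + 1) x^k.
For k = 43: 9 * 44 = 396.

396


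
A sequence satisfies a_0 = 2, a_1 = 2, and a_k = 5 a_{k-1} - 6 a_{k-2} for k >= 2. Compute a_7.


The characteristic equation is t^2 - 5 t + 6 = 0, with roots r_1 = 3 and r_2 = 2 (so c_1 = r_1 + r_2, c_2 = -r_1 r_2 as required).
One can use the closed form a_n = A r_1^n + B r_2^n, but direct iteration is more reliable:
a_0 = 2, a_1 = 2, a_2 = -2, a_3 = -22, a_4 = -98, a_5 = -358, a_6 = -1202, a_7 = -3862.
So a_7 = -3862.

-3862


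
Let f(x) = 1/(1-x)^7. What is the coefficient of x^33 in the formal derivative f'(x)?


Differentiate: d/dx [ 1/(1-x)^r ] = r / (1-x)^(r+1).
Here r = 7, so f'(x) = 7 / (1-x)^8.
The expansion of 1/(1-x)^(r+1) has coefficient of x^n equal to C(n+r, r).
So the coefficient of x^33 in f'(x) is
7 * C(40, 7) = 7 * 18643560 = 130504920

130504920


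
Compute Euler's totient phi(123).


phi(n) counts integers in [1, n] coprime to n. Using the multiplicative formula phi(n) = n * prod_{p | n} (1 - 1/p):
123 = 3 * 41, so
phi(123) = 123 * (1 - 1/3) * (1 - 1/41) = 80.

80


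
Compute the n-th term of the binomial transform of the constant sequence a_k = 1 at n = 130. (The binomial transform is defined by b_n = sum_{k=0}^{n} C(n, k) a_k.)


With a_k = 1 for all k, b_n = sum_{k=0}^{n} C(n, k) = 2^n by the binomial theorem.
For n = 130: 2^130 = 1361129467683753853853498429727072845824.

1361129467683753853853498429727072845824


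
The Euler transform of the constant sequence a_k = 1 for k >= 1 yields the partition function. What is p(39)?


The Euler transform converts the sequence a_k = 1 into the number of integer partitions.
Using the recurrence or dynamic programming:
p(39) = 31185

31185


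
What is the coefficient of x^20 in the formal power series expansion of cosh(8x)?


The Maclaurin series is cosh(t) = sum_{m>=0} t^(2m) / (2m)!, so substituting t = 8x, only even powers of x are nonzero, with coefficient of x^(2m) equal to 8^(2m) / (2m)!.
For x^20 the coefficient is 8^20/20! = 1152921504606846976/2432902008176640000 = 4398046511104/9280784638125.

4398046511104/9280784638125


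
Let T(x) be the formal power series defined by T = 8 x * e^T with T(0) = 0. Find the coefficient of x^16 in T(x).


Apply the Lagrange inversion formula: if T = 8 x * phi(T) with phi(t) = e^t, then
[x^n] T = 8^n * (1/n) [t^(n-1)] phi(t)^n = 8^n * (1/n) [t^(n-1)] e^(n t) = 8^n * (1/n) * n^(n-1) / (n-1)! = 8^n * n^(n-1) / n!.
When c = 1 this is the Cayley count of rooted labeled trees on n vertices, divided by n!.
For n = 16: 8^16 * 16^15 / 16! = 281474976710656 * 1152921504606846976/20922789888000 = 9903520314283042199192993792/638512875.

9903520314283042199192993792/638512875


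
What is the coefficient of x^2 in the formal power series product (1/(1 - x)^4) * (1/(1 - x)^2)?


Combine the factors: (1/(1 - x)^4) * (1/(1 - x)^2) = 1/(1 - x)^6.
Then use 1/(1 - x)^r = sum_{k>=0} C(k + r - 1, r - 1) x^k with r = 6 and k = 2:
C(7, 5) = 21.

21


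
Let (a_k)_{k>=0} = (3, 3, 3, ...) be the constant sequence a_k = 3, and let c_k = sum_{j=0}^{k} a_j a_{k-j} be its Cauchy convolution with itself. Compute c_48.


Since a_j = 3 for all j >= 0, the convolution sum becomes
c_k = sum_{j=0}^{k} 3 * 3 = 9 * (k + 1).
Equivalently, the generating function of (a_k) is 3/(1 - x) and its square is 9/(1 - x)^2 = sum_{k>=0} 9(k + 1) x^k.
For k = 48: 9 * 49 = 441.

441


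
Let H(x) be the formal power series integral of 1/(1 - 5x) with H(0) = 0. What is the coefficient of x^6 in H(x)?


1/(1 - 5x) = sum_{k>=0} 5^k x^k. Integrating termwise with H(0) = 0:
H(x) = sum_{k>=0} 5^k x^(k+1) / (k+1) = sum_{m>=1} 5^(m-1) x^m / m.
For m = 6: 5^5/6 = 3125/6 = 3125/6.

3125/6


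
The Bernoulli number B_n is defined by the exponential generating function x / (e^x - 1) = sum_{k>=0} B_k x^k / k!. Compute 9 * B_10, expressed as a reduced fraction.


Bernoulli numbers can also be computed recursively via B_0 = 1 and sum_{j=0}^{m} C(m+1, j) B_j = 0 for m >= 1. Odd-index Bernoulli numbers vanish for k >= 3.
Computing B_10 = 5/66, so 9 * B_10 = 9 * 5/66 = 15/22.

15/22


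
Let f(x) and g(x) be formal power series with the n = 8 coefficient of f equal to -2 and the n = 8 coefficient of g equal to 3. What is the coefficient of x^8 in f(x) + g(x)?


Addition of formal power series is termwise.
The coefficient of x^8 in f + g = -2 + 3
= 1

1


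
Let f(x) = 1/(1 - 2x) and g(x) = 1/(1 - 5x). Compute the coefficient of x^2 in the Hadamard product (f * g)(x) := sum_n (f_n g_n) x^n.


f has coefficients f_k = 2^k and g has coefficients g_k = 5^k, so the Hadamard product has coefficient (f*g)_k = 2^k * 5^k = 10^k.
For k = 2: 10^2 = 100.

100


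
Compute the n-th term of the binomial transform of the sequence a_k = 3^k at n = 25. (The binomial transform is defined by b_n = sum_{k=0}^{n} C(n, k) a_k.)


With a_k = 3^k, b_n = sum_{k=0}^{n} C(n, k) 3^k = (1 + 3)^n by the binomial theorem.
For n = 25: (1 + 3)^25 = 4^25 = 1125899906842624.

1125899906842624


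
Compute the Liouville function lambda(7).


The Liouville function is lambda(k) = (-1)^Omega(k), where Omega(k) counts the prime factors of k with multiplicity.
Factoring: 7 = 7, so Omega(7) = 1.
lambda(7) = (-1)^1 = -1.

-1


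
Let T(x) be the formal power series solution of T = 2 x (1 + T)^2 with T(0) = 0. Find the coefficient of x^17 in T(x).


Apply the Lagrange inversion formula: if T = 2 x * phi(T) with phi(t) = (1 + t)^2, then [x^n] T = 2^n * (1/n) [t^(n-1)] phi(t)^n = 2^n * (1/n) [t^(n-1)] (1 + t)^(2n) = 2^n * (1/n) C(2n, n-1).
Using the identity C(2n, n-1) = C(2n, n) * n / (n+1), the unscaled factor equals C(2n, n) / (n+1) = C_n, the n-th Catalan number.
For n = 17: C_17 = C(34, 17) / 18 = 2333606220/18 = 129644790.
With the 2^17 = 131072 factor, the coefficient is 131072 * 129644790 = 16992801914880.

16992801914880


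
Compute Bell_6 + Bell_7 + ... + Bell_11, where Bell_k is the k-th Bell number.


Recall Bell_k counts set partitions of a k-set (with Bell_0 = 1 by convention).
Bell_6 through Bell_11: 203, 877, 4140, 21147, 115975, 678570
Sum = 203 + 877 + 4140 + 21147 + 115975 + 678570 = 820912.

820912


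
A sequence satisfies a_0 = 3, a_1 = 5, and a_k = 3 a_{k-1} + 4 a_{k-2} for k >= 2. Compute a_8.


The characteristic equation is t^2 - 3 t - 4 = 0, with roots r_1 = 4 and r_2 = -1 (so c_1 = r_1 + r_2, c_2 = -r_1 r_2 as required).
One can use the closed form a_n = A r_1^n + B r_2^n, but direct iteration is more reliable:
a_0 = 3, a_1 = 5, a_2 = 27, a_3 = 101, a_4 = 411, a_5 = 1637, a_6 = 6555, a_7 = 26213, a_8 = 104859.
So a_8 = 104859.

104859


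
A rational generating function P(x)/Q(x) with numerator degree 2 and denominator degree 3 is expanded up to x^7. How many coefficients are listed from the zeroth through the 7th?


Expanding up to x^7 gives the coefficients for x^0, x^1, ..., x^7.
That is 7 + 1 = 8 coefficients in total.

8


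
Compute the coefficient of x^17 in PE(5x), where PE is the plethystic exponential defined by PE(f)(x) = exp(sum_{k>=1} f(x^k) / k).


With f(x) = 5x, the exponent is sum_{k>=1} 5 x^k / k = 5 * (-ln(1 - x)). Exponentiating:
PE(5x) = exp(-5 ln(1 - x)) = 1/(1 - x)^5.
By the negative binomial expansion, [x^n] 1/(1 - x)^5 = C(n + 4, 4).
For n = 17: C(21, 4) = 5985.

5985


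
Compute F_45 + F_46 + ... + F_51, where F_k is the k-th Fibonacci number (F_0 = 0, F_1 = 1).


Use the identity sum_{k=0}^{N} F_k = F_{N+2} - 1 (which follows from F_{k+2} - F_{k+1} = F_k). Then
sum_{k=45}^{51} F_k = (F_{53} - 1) - (F_{46} - 1) = F_{53} - F_{46}.
Computing: F_{53} = 53316291173, F_{46} = 1836311903, so
Sum = 53316291173 - 1836311903 = 51479979270.

51479979270


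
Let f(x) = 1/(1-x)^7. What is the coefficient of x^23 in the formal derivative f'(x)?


Differentiate: d/dx [ 1/(1-x)^r ] = r / (1-x)^(r+1).
Here r = 7, so f'(x) = 7 / (1-x)^8.
The expansion of 1/(1-x)^(r+1) has coefficient of x^n equal to C(n+r, r).
So the coefficient of x^23 in f'(x) is
7 * C(30, 7) = 7 * 2035800 = 14250600

14250600


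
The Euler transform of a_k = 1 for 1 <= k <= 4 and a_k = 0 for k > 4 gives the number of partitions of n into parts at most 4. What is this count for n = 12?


Partitions of 12 into parts at most 4:
Using generating function (1-x)^(-1)(1-x^2)^(-1)...(1-x^4)^(-1),
the coefficient of x^12 = 34

34


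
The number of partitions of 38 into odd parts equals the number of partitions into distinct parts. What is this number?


Computing partitions of 38 into odd parts (1, 3, 5, ...):
Using the generating function prod_{k>=0} 1/(1-x^(2k+1)),
the count is 864

864


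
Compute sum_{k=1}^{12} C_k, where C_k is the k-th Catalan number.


C_1 through C_12: 1, 2, 5, 14, 42, 132, 429, 1430, 4862, 16796, 58786, 208012
Sum = 1 + 2 + 5 + 14 + 42 + 132 + 429 + 1430 + 4862 + 16796 + 58786 + 208012
= 290511

290511


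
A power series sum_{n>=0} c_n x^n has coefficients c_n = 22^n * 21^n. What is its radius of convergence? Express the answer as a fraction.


By the root test (Cauchy-Hadamard), the radius is R = 1 / limsup_n |c_n|^(1/n).
Here |c_n|^(1/n) = (22^n * 21^n)^(1/n) = 22 * 21 = 462 for all n.
So R = 1/462 = 1/462.

1/462


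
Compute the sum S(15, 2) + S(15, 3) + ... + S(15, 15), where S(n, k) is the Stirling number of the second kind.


By definition, S(n, k) counts partitions of an n-set into exactly k nonempty blocks.
Computing row n = 15 for k = 2..15:
S(15, k): 16383, 2375101, 42355950, 210766920, 420693273, 408741333, 216627840, 67128490, 12662650, 1479478, 106470, 4550, 105, 1
Sum = 1382958544.

1382958544


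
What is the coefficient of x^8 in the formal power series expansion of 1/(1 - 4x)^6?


The general identity 1/(1 - c x)^r = sum_{k>=0} c^k C(k + r - 1, r - 1) x^k follows by substituting y = c x into 1/(1 - y)^r = sum_{k>=0} C(k + r - 1, r - 1) y^k.
For c = 4, r = 6, k = 8:
4^8 * C(13, 5) = 65536 * 1287 = 84344832.

84344832


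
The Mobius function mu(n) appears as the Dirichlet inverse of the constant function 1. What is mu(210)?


210 = 2 * 3 * 5 * 7 (all distinct primes).
mu(210) = (-1)^4 = 1

1


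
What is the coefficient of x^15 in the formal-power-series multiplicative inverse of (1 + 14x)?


The inverse is 1/(1 + 14x). Apply the geometric identity 1/(1 - y) = sum_{k>=0} y^k with y = -14x:
1/(1 + 14x) = sum_{k>=0} (-14)^k x^k.
So the coefficient of x^15 is (-14)^15 = -155568095557812224.

-155568095557812224


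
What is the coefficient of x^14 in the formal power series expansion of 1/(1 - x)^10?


The negative binomial / multiset identity is
1/(1 - x)^r = sum_{k>=0} C(k + r - 1, r - 1) x^k.
Here r = 10 and k = 14, so the coefficient is
C(14 + 9, 9) = C(23, 9)
= 817190

817190


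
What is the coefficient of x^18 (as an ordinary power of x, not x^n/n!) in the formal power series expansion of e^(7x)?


The exponential series is e^y = sum_{k>=0} y^k / k!. Substituting y = 7x gives
e^(7x) = sum_{k>=0} 7^k x^k / k!.
So the coefficient of x^n is a^n/n! with a = 7, n = 18:
7^18 / 18! = 1628413597910449/6402373705728000 = 33232930569601/130660687872000

33232930569601/130660687872000


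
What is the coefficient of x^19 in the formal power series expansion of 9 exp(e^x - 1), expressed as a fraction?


exp(e^x - 1) is the exponential generating function for the Bell numbers Bell_k: exp(e^x - 1) = sum_{k>=0} Bell_k x^k / k!.
So the coefficient of x^19 in 9 exp(e^x - 1) is 9 Bell_19 / 19!.
Computing: Bell_19 = 5832742205057 and 19! = 121645100408832000, giving
9 * 5832742205057/121645100408832000 = 5832742205057/13516122267648000.

5832742205057/13516122267648000


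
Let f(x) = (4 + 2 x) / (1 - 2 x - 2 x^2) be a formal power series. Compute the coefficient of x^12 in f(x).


Write f(x) = sum_{k>=0} a_k x^k. Multiplying both sides by 1 - 2 x - 2 x^2 gives
(1 - 2 x - 2 x^2) sum_{k>=0} a_k x^k = 4 + 2 x.
Matching coefficients:
 x^0: a_0 = 4
 x^1: a_1 - 2 a_0 = 2  =>  a_1 = 2*4 + 2 = 10
 x^k (k >= 2): a_k = 2 a_{k-1} + 2 a_{k-2}.
Iterating: a_2 = 28, a_3 = 76, a_4 = 208, a_5 = 568, a_6 = 1552, a_7 = 4240, a_8 = 11584, a_9 = 31648, a_10 = 86464, a_11 = 236224, a_12 = 645376.
So the coefficient of x^12 is 645376.

645376


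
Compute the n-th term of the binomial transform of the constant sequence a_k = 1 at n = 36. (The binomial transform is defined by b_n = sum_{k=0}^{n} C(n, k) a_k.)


With a_k = 1 for all k, b_n = sum_{k=0}^{n} C(n, k) = 2^n by the binomial theorem.
For n = 36: 2^36 = 68719476736.

68719476736


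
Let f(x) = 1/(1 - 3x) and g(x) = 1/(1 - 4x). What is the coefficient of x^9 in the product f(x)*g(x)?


The coefficient of x^n in f*g is the Cauchy product: sum_{k=0}^{n} a^k * b^(n-k).
With a=3, b=4, n=9:
sum_{k=0}^{9} 3^k * 4^(9-k)
= 989527

989527


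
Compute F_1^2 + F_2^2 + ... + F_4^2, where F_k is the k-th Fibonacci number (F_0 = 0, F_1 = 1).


There is a standard identity sum_{k=0}^{N} F_k^2 = F_N * F_{N+1} (proved inductively from the telescoping relation F_k^2 = F_k F_{k+1} - F_{k-1} F_k). Then
sum_{k=1}^{4} F_k^2 = F_4 F_5 - F_0 F_1.
Computing: F_4 = 3, F_5 = 5, F_0 = 0, F_1 = 1.
Sum = 3 * 5 - 0 * 1 = 15.

15


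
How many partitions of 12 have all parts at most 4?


Using the generating function (1-x)^(-1)(1-x^2)^(-1)...(1-x^4)^(-1),
the coefficient of x^12 counts these restricted partitions.
Result = 34

34


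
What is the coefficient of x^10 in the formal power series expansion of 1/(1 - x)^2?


The expansion 1/(1 - x)^r = sum_{k>=0} C(k + r - 1, r - 1) x^k follows from the multiset / negative-binomial theorem (or from repeated differentiation of the geometric series).
For r = 2 and k = 10:
C(11, 1) = 39916800 / (1 * 3628800) = 11.

11


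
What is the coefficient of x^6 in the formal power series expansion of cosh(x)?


The Maclaurin series is cosh(t) = sum_{m>=0} t^(2m) / (2m)!, so substituting t = x, only even powers of x are nonzero, with coefficient of x^(2m) equal to 1 / (2m)!.
For x^6 the coefficient is 1/6! = 1/720 = 1/720.

1/720


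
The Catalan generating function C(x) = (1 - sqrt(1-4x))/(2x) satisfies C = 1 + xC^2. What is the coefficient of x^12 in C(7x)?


Substituting x -> 7x scales the n-th coefficient by 7^n, so [x^12] C(7x) = 7^12 * C_12.
C_12 = C(2*12, 12)/(13) = 2704156/13 = 208012.
So 7^12 * 208012 = 13841287201 * 208012 = 2879153833254412.

2879153833254412


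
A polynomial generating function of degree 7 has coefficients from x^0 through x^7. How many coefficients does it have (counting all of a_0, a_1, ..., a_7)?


A polynomial of degree 7 takes the form a_0 + a_1 x + ... + a_7 x^7.
The number of coefficients is 7 + 1 = 8.

8


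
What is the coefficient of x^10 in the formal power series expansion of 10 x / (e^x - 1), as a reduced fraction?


The exponential generating function for Bernoulli numbers is
x / (e^x - 1) = sum_{k>=0} B_k x^k / k!.
So the coefficient of x^10 in 10 x / (e^x - 1) is 10 B_10 / 10!.
Computing: B_10 = 5/66, 10! = 3628800, giving
10 * 5/66 / 3628800 = 1/4790016.

1/4790016


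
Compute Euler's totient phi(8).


phi(n) counts integers in [1, n] coprime to n. Using the multiplicative formula phi(n) = n * prod_{p | n} (1 - 1/p):
8 = 2^3, so
phi(8) = 8 * (1 - 1/2) = 4.

4


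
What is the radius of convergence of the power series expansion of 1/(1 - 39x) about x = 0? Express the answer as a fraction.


Expanding 1/(1 - 39x) = sum_{k>=0} 39^k x^k, the series converges when |39x| < 1, i.e., |x| < 1/39.
So the radius of convergence is 1/39 = 1/39.

1/39


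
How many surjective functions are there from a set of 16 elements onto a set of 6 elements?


By inclusion-exclusion on which target elements are missed, the number of surjections from an n-set onto a k-set is
surj(n, k) = sum_{j=0}^{k} (-1)^j C(k, j) (k - j)^n.
Equivalently surj(n, k) = k! * S(n, k), where S(n, k) is the Stirling number of the second kind.
For n = 16, k = 6:
S(16, 6) = 2734926558, so
surj = 6! * 2734926558 = 720 * 2734926558 = 1969147121760.

1969147121760


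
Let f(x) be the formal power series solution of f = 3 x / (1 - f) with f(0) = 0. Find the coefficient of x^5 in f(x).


Apply Lagrange inversion: f = 3 x * phi(f) with phi(t) = 1/(1 - t), so
[x^n] f = 3^n * (1/n) [t^(n-1)] phi(t)^n = 3^n * (1/n) [t^(n-1)] (1 - t)^(-n) = 3^n * (1/n) C(2n - 2, n - 1) = 3^n * C_{n-1}.
For n = 5: C_4 = C(8, 4) / 5 = 70/5 = 14.
With the 3^5 = 243 factor, the coefficient is 243 * 14 = 3402.

3402
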